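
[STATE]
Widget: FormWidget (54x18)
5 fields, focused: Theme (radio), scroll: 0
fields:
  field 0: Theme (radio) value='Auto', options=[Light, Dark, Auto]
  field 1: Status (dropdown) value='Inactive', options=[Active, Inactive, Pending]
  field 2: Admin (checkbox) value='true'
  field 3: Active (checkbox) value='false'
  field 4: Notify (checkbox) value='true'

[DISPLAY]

> Theme:      ( ) Light  ( ) Dark  (●) Auto           
  Status:     [Inactive                             ▼]
  Admin:      [x]                                     
  Active:     [ ]                                     
  Notify:     [x]                                     
                                                      
                                                      
                                                      
                                                      
                                                      
                                                      
                                                      
                                                      
                                                      
                                                      
                                                      
                                                      
                                                      


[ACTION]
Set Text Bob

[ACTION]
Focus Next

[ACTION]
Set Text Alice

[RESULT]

  Theme:      ( ) Light  ( ) Dark  (●) Auto           
> Status:     [Inactive                             ▼]
  Admin:      [x]                                     
  Active:     [ ]                                     
  Notify:     [x]                                     
                                                      
                                                      
                                                      
                                                      
                                                      
                                                      
                                                      
                                                      
                                                      
                                                      
                                                      
                                                      
                                                      


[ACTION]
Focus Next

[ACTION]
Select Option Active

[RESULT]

  Theme:      ( ) Light  ( ) Dark  (●) Auto           
  Status:     [Inactive                             ▼]
> Admin:      [x]                                     
  Active:     [ ]                                     
  Notify:     [x]                                     
                                                      
                                                      
                                                      
                                                      
                                                      
                                                      
                                                      
                                                      
                                                      
                                                      
                                                      
                                                      
                                                      


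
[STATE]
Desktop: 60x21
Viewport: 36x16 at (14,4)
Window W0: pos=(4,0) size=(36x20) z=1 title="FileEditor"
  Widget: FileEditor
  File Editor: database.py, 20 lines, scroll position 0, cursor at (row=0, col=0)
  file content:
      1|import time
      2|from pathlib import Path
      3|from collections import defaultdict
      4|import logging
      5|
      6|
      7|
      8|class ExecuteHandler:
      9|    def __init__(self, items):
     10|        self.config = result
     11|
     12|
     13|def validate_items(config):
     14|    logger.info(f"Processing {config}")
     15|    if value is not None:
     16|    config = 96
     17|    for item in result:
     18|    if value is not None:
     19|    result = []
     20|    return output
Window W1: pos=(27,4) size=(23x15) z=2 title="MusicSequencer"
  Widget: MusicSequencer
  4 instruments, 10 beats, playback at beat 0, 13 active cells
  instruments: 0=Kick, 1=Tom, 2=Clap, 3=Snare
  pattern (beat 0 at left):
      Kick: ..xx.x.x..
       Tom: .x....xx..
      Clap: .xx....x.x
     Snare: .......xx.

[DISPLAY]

lib import Pa┏━━━━━━━━━━━━━━━━━━━━━┓
ections impor┃ MusicSequencer      ┃
gging        ┠─────────────────────┨
             ┃      ▼123456789     ┃
             ┃  Kick··██·█·█··     ┃
             ┃   Tom·█····██··     ┃
cuteHandler: ┃  Clap·██····█·█     ┃
_init__(self,┃ Snare·······██·     ┃
elf.config = ┃                     ┃
             ┃                     ┃
             ┃                     ┃
ate_items(con┃                     ┃
r.info(f"Proc┃                     ┃
lue is not No┃                     ┃
g = 96       ┗━━━━━━━━━━━━━━━━━━━━━┛
━━━━━━━━━━━━━━━━━━━━━━━━━┛          


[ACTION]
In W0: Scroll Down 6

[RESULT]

             ┏━━━━━━━━━━━━━━━━━━━━━┓
             ┃ MusicSequencer      ┃
cuteHandler: ┠─────────────────────┨
_init__(self,┃      ▼123456789     ┃
elf.config = ┃  Kick··██·█·█··     ┃
             ┃   Tom·█····██··     ┃
             ┃  Clap·██····█·█     ┃
ate_items(con┃ Snare·······██·     ┃
r.info(f"Proc┃                     ┃
lue is not No┃                     ┃
g = 96       ┃                     ┃
tem in result┃                     ┃
lue is not No┃                     ┃
t = []       ┃                     ┃
n output     ┗━━━━━━━━━━━━━━━━━━━━━┛
━━━━━━━━━━━━━━━━━━━━━━━━━┛          


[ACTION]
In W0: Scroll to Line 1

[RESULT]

lib import Pa┏━━━━━━━━━━━━━━━━━━━━━┓
ections impor┃ MusicSequencer      ┃
gging        ┠─────────────────────┨
             ┃      ▼123456789     ┃
             ┃  Kick··██·█·█··     ┃
             ┃   Tom·█····██··     ┃
cuteHandler: ┃  Clap·██····█·█     ┃
_init__(self,┃ Snare·······██·     ┃
elf.config = ┃                     ┃
             ┃                     ┃
             ┃                     ┃
ate_items(con┃                     ┃
r.info(f"Proc┃                     ┃
lue is not No┃                     ┃
g = 96       ┗━━━━━━━━━━━━━━━━━━━━━┛
━━━━━━━━━━━━━━━━━━━━━━━━━┛          


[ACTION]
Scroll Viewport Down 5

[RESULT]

ections impor┃ MusicSequencer      ┃
gging        ┠─────────────────────┨
             ┃      ▼123456789     ┃
             ┃  Kick··██·█·█··     ┃
             ┃   Tom·█····██··     ┃
cuteHandler: ┃  Clap·██····█·█     ┃
_init__(self,┃ Snare·······██·     ┃
elf.config = ┃                     ┃
             ┃                     ┃
             ┃                     ┃
ate_items(con┃                     ┃
r.info(f"Proc┃                     ┃
lue is not No┃                     ┃
g = 96       ┗━━━━━━━━━━━━━━━━━━━━━┛
━━━━━━━━━━━━━━━━━━━━━━━━━┛          
                                    


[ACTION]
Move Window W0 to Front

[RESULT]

ections import defaultdi░┃cer      ┃
gging                   ░┃─────────┨
                        ░┃6789     ┃
                        ░┃·█··     ┃
                        ░┃██··     ┃
cuteHandler:            ░┃·█·█     ┃
_init__(self, items):   ░┃·██·     ┃
elf.config = result     ░┃         ┃
                        ░┃         ┃
                        ░┃         ┃
ate_items(config):      ░┃         ┃
r.info(f"Processing {con░┃         ┃
lue is not None:        ░┃         ┃
g = 96                  ▼┃━━━━━━━━━┛
━━━━━━━━━━━━━━━━━━━━━━━━━┛          
                                    


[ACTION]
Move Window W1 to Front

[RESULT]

ections impor┃ MusicSequencer      ┃
gging        ┠─────────────────────┨
             ┃      ▼123456789     ┃
             ┃  Kick··██·█·█··     ┃
             ┃   Tom·█····██··     ┃
cuteHandler: ┃  Clap·██····█·█     ┃
_init__(self,┃ Snare·······██·     ┃
elf.config = ┃                     ┃
             ┃                     ┃
             ┃                     ┃
ate_items(con┃                     ┃
r.info(f"Proc┃                     ┃
lue is not No┃                     ┃
g = 96       ┗━━━━━━━━━━━━━━━━━━━━━┛
━━━━━━━━━━━━━━━━━━━━━━━━━┛          
                                    


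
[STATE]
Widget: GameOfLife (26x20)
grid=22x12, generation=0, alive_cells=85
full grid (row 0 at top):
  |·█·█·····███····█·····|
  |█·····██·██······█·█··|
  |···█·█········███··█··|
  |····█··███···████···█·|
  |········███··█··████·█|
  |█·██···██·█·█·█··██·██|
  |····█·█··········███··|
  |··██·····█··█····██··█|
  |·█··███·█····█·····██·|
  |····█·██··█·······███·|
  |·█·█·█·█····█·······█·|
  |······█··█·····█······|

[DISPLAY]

Gen: 0                    
·█·█·····███····█·····    
█·····██·██······█·█··    
···█·█········███··█··    
····█··███···████···█·    
········███··█··████·█    
█·██···██·█·█·█··██·██    
····█·█··········███··    
··██·····█··█····██··█    
·█··███·█····█·····██·    
····█·██··█·······███·    
·█·█·█·█····█·······█·    
······█··█·····█······    
                          
                          
                          
                          
                          
                          
                          


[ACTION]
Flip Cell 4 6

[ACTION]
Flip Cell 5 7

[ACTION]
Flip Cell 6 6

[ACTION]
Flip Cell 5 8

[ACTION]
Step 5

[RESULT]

Gen: 5                    
···················█··    
·······█··········█·█·    
···██···██·······█···█    
···█·█··█··██·····█·█·    
········█·█··█·····█··    
········█···██········    
██·█·█··█··█·····█····    
█·····█·██·█····█·█···    
█······█··█·····█·█···    
··█·████·██······█····    
···██···██············    
······················    
                          
                          
                          
                          
                          
                          
                          


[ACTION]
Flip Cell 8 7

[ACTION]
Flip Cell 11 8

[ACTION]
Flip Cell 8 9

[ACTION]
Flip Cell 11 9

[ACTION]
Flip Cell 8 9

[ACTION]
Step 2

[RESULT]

Gen: 7                    
··················███·    
·······███·······█···█    
···██·····██·····█···█    
···██·█···███····█···█    
······█···█··█····███·    
··········██·█········    
██···············█····    
█······███·██···█·█···    
·····█···█·█····█·█···    
···██·██·········█····    
···██·█·██············    
······················    
                          
                          
                          
                          
                          
                          
                          


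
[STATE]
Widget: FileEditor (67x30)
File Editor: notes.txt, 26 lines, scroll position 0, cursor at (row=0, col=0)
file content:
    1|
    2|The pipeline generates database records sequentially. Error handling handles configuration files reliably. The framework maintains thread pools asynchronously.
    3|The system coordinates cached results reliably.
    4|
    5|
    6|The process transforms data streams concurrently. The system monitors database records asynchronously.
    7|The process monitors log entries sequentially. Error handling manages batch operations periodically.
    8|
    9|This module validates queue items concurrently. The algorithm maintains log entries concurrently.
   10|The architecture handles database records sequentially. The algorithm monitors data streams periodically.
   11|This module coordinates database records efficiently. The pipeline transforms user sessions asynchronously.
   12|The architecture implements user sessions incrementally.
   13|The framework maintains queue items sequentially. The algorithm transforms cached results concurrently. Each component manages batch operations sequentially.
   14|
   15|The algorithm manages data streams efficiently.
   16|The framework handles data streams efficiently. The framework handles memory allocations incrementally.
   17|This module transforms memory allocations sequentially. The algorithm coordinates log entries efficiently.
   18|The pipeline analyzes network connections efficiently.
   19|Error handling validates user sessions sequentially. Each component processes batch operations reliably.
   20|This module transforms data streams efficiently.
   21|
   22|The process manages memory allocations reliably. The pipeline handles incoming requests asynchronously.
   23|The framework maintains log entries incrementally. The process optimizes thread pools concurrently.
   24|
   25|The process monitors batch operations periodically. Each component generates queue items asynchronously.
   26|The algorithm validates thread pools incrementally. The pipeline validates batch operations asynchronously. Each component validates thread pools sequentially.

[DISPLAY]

█                                                                 ▲
The pipeline generates database records sequentially. Error handli█
The system coordinates cached results reliably.                   ░
                                                                  ░
                                                                  ░
The process transforms data streams concurrently. The system monit░
The process monitors log entries sequentially. Error handling mana░
                                                                  ░
This module validates queue items concurrently. The algorithm main░
The architecture handles database records sequentially. The algori░
This module coordinates database records efficiently. The pipeline░
The architecture implements user sessions incrementally.          ░
The framework maintains queue items sequentially. The algorithm tr░
                                                                  ░
The algorithm manages data streams efficiently.                   ░
The framework handles data streams efficiently. The framework hand░
This module transforms memory allocations sequentially. The algori░
The pipeline analyzes network connections efficiently.            ░
Error handling validates user sessions sequentially. Each componen░
This module transforms data streams efficiently.                  ░
                                                                  ░
The process manages memory allocations reliably. The pipeline hand░
The framework maintains log entries incrementally. The process opt░
                                                                  ░
The process monitors batch operations periodically. Each component░
The algorithm validates thread pools incrementally. The pipeline v░
                                                                  ░
                                                                  ░
                                                                  ░
                                                                  ▼


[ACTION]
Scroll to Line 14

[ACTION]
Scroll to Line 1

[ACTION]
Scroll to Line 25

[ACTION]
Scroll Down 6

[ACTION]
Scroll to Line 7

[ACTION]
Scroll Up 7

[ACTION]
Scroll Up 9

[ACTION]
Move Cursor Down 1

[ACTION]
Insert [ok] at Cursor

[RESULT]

                                                                  ▲
ok█he pipeline generates database records sequentially. Error hand█
The system coordinates cached results reliably.                   ░
                                                                  ░
                                                                  ░
The process transforms data streams concurrently. The system monit░
The process monitors log entries sequentially. Error handling mana░
                                                                  ░
This module validates queue items concurrently. The algorithm main░
The architecture handles database records sequentially. The algori░
This module coordinates database records efficiently. The pipeline░
The architecture implements user sessions incrementally.          ░
The framework maintains queue items sequentially. The algorithm tr░
                                                                  ░
The algorithm manages data streams efficiently.                   ░
The framework handles data streams efficiently. The framework hand░
This module transforms memory allocations sequentially. The algori░
The pipeline analyzes network connections efficiently.            ░
Error handling validates user sessions sequentially. Each componen░
This module transforms data streams efficiently.                  ░
                                                                  ░
The process manages memory allocations reliably. The pipeline hand░
The framework maintains log entries incrementally. The process opt░
                                                                  ░
The process monitors batch operations periodically. Each component░
The algorithm validates thread pools incrementally. The pipeline v░
                                                                  ░
                                                                  ░
                                                                  ░
                                                                  ▼


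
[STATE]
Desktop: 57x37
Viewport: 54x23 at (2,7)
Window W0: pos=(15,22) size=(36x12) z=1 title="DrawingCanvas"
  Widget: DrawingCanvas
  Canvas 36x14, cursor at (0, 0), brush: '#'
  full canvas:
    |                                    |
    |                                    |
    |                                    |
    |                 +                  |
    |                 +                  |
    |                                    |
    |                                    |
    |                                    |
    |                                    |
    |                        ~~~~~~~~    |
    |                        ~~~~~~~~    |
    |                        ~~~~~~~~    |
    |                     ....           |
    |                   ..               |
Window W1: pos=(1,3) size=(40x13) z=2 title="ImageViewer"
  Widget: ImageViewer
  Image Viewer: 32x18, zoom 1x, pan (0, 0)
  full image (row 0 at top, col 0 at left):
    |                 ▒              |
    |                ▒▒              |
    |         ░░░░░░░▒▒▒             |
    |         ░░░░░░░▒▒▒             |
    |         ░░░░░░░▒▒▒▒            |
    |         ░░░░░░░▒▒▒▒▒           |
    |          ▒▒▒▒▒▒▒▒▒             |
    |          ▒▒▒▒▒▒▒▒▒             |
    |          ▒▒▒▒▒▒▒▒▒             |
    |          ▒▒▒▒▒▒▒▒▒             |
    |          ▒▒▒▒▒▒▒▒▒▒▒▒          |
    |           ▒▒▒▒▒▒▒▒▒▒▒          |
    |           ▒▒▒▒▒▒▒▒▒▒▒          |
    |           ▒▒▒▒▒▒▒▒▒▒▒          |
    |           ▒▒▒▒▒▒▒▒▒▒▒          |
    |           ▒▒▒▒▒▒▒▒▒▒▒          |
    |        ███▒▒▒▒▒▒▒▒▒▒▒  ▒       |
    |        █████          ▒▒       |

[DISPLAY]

                ▒▒                    ┃               
         ░░░░░░░▒▒▒                   ┃               
         ░░░░░░░▒▒▒                   ┃               
         ░░░░░░░▒▒▒▒                  ┃               
         ░░░░░░░▒▒▒▒▒                 ┃               
          ▒▒▒▒▒▒▒▒▒                   ┃               
          ▒▒▒▒▒▒▒▒▒                   ┃               
          ▒▒▒▒▒▒▒▒▒                   ┃               
━━━━━━━━━━━━━━━━━━━━━━━━━━━━━━━━━━━━━━┛               
                                                      
                                                      
                                                      
                                                      
                                                      
                                                      
             ┏━━━━━━━━━━━━━━━━━━━━━━━━━━━━━━━━━━┓     
             ┃ DrawingCanvas                    ┃     
             ┠──────────────────────────────────┨     
             ┃+                                 ┃     
             ┃                                  ┃     
             ┃                                  ┃     
             ┃                 +                ┃     
             ┃                 +                ┃     


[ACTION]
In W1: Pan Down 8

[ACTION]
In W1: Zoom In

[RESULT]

                  ░░░░░░░░░░░░░░▒▒▒▒▒▒┃               
                  ░░░░░░░░░░░░░░▒▒▒▒▒▒┃               
                  ░░░░░░░░░░░░░░▒▒▒▒▒▒┃               
                    ▒▒▒▒▒▒▒▒▒▒▒▒▒▒▒▒▒▒┃               
                    ▒▒▒▒▒▒▒▒▒▒▒▒▒▒▒▒▒▒┃               
                    ▒▒▒▒▒▒▒▒▒▒▒▒▒▒▒▒▒▒┃               
                    ▒▒▒▒▒▒▒▒▒▒▒▒▒▒▒▒▒▒┃               
                    ▒▒▒▒▒▒▒▒▒▒▒▒▒▒▒▒▒▒┃               
━━━━━━━━━━━━━━━━━━━━━━━━━━━━━━━━━━━━━━┛               
                                                      
                                                      
                                                      
                                                      
                                                      
                                                      
             ┏━━━━━━━━━━━━━━━━━━━━━━━━━━━━━━━━━━┓     
             ┃ DrawingCanvas                    ┃     
             ┠──────────────────────────────────┨     
             ┃+                                 ┃     
             ┃                                  ┃     
             ┃                                  ┃     
             ┃                 +                ┃     
             ┃                 +                ┃     


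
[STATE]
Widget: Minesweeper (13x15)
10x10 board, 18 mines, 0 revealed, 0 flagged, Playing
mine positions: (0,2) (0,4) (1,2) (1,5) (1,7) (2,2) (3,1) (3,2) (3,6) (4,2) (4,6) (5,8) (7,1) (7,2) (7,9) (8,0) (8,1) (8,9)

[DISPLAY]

■■■■■■■■■■   
■■■■■■■■■■   
■■■■■■■■■■   
■■■■■■■■■■   
■■■■■■■■■■   
■■■■■■■■■■   
■■■■■■■■■■   
■■■■■■■■■■   
■■■■■■■■■■   
■■■■■■■■■■   
             
             
             
             
             


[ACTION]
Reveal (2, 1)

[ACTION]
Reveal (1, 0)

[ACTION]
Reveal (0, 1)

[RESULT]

 2■■■■■■■■   
 3■■■■■■■■   
14■■■■■■■■   
■■■■■■■■■■   
■■■■■■■■■■   
■■■■■■■■■■   
■■■■■■■■■■   
■■■■■■■■■■   
■■■■■■■■■■   
■■■■■■■■■■   
             
             
             
             
             


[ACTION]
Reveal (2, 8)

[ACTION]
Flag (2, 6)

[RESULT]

 2■■■■■■■■   
 3■■■■■■■■   
14■■■■⚑■1■   
■■■■■■■■■■   
■■■■■■■■■■   
■■■■■■■■■■   
■■■■■■■■■■   
■■■■■■■■■■   
■■■■■■■■■■   
■■■■■■■■■■   
             
             
             
             
             


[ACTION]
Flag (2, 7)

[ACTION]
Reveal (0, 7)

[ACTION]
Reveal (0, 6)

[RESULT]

 2■■■■21■■   
 3■■■■■■■■   
14■■■■⚑⚑1■   
■■■■■■■■■■   
■■■■■■■■■■   
■■■■■■■■■■   
■■■■■■■■■■   
■■■■■■■■■■   
■■■■■■■■■■   
■■■■■■■■■■   
             
             
             
             
             


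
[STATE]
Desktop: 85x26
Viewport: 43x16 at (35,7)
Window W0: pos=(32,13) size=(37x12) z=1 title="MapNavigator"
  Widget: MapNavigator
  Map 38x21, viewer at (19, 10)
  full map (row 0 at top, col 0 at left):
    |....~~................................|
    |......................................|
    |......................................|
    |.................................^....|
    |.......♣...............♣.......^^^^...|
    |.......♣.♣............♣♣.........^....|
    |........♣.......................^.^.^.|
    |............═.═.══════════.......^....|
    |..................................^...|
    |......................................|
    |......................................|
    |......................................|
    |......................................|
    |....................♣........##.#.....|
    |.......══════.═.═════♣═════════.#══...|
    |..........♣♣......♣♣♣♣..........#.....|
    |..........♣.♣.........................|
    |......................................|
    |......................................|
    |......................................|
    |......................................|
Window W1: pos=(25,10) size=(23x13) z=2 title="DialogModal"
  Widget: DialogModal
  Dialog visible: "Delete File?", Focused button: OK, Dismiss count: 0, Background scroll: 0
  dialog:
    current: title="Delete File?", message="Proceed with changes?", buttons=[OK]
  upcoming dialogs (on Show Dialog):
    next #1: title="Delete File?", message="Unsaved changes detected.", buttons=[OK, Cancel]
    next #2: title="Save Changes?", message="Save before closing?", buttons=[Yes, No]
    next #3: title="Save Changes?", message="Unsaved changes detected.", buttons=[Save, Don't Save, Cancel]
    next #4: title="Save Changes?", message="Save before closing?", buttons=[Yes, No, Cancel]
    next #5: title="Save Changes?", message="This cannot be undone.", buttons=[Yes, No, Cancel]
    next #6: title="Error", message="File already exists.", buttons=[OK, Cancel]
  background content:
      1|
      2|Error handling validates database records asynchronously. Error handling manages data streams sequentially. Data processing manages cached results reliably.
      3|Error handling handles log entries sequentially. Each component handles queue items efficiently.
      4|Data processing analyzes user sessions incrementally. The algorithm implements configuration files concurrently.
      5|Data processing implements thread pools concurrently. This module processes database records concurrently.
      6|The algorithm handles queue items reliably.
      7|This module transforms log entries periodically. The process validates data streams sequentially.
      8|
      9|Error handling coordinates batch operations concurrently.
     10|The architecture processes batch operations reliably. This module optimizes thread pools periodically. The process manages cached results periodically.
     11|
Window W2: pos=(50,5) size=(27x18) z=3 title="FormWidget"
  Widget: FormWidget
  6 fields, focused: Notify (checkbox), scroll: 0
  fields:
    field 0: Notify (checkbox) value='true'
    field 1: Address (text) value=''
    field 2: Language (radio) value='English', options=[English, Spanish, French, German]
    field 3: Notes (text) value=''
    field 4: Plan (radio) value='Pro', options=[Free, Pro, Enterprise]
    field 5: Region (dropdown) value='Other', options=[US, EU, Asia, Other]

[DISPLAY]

               ┠─────────────────────────┨ 
               ┃> Notify:     [x]        ┃ 
               ┃  Address:    [         ]┃ 
━━━━━━━━━━━━┓  ┃  Language:   (●) English┃ 
dal         ┃  ┃  Notes:      [         ]┃ 
────────────┨  ┃  Plan:       ( ) Free  (┃ 
            ┃━━┃  Region:     [Other   ▼]┃ 
dling valida┃  ┃                         ┃ 
─────────┐le┃──┃                         ┃ 
te File? │ly┃..┃                         ┃ 
d with ch│le┃══┃                         ┃ 
[OK]     │es┃..┃                         ┃ 
─────────┘rm┃..┃                         ┃ 
            ┃..┃                         ┃ 
dling coordi┃..┃                         ┃ 
━━━━━━━━━━━━┛..┗━━━━━━━━━━━━━━━━━━━━━━━━━┛ 


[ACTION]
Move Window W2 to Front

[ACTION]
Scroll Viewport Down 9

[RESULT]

━━━━━━━━━━━━┓  ┃  Language:   (●) English┃ 
dal         ┃  ┃  Notes:      [         ]┃ 
────────────┨  ┃  Plan:       ( ) Free  (┃ 
            ┃━━┃  Region:     [Other   ▼]┃ 
dling valida┃  ┃                         ┃ 
─────────┐le┃──┃                         ┃ 
te File? │ly┃..┃                         ┃ 
d with ch│le┃══┃                         ┃ 
[OK]     │es┃..┃                         ┃ 
─────────┘rm┃..┃                         ┃ 
            ┃..┃                         ┃ 
dling coordi┃..┃                         ┃ 
━━━━━━━━━━━━┛..┗━━━━━━━━━━━━━━━━━━━━━━━━━┛ 
................♣........##.#....┃         
━━━━━━━━━━━━━━━━━━━━━━━━━━━━━━━━━┛         
                                           


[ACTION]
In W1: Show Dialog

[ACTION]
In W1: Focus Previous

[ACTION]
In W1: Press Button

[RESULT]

━━━━━━━━━━━━┓  ┃  Language:   (●) English┃ 
dal         ┃  ┃  Notes:      [         ]┃ 
────────────┨  ┃  Plan:       ( ) Free  (┃ 
            ┃━━┃  Region:     [Other   ▼]┃ 
dling valida┃  ┃                         ┃ 
dling handle┃──┃                         ┃ 
essing analy┃..┃                         ┃ 
essing imple┃══┃                         ┃ 
ithm handles┃..┃                         ┃ 
le transform┃..┃                         ┃ 
            ┃..┃                         ┃ 
dling coordi┃..┃                         ┃ 
━━━━━━━━━━━━┛..┗━━━━━━━━━━━━━━━━━━━━━━━━━┛ 
................♣........##.#....┃         
━━━━━━━━━━━━━━━━━━━━━━━━━━━━━━━━━┛         
                                           


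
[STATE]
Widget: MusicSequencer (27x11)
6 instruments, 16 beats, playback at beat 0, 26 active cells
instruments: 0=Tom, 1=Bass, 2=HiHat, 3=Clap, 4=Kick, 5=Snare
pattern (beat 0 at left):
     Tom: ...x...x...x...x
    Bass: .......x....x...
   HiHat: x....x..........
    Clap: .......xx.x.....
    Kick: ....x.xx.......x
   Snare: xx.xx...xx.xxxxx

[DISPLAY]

      ▼123456789012345     
   Tom···█···█···█···█     
  Bass·······█····█···     
 HiHat█····█··········     
  Clap·······██·█·····     
  Kick····█·██·······█     
 Snare██·██···██·█████     
                           
                           
                           
                           


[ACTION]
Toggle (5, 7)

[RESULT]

      ▼123456789012345     
   Tom···█···█···█···█     
  Bass·······█····█···     
 HiHat█····█··········     
  Clap·······██·█·····     
  Kick····█·██·······█     
 Snare██·██··███·█████     
                           
                           
                           
                           


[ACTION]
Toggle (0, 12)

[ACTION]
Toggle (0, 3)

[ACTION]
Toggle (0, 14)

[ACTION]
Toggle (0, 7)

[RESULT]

      ▼123456789012345     
   Tom···········██·██     
  Bass·······█····█···     
 HiHat█····█··········     
  Clap·······██·█·····     
  Kick····█·██·······█     
 Snare██·██··███·█████     
                           
                           
                           
                           


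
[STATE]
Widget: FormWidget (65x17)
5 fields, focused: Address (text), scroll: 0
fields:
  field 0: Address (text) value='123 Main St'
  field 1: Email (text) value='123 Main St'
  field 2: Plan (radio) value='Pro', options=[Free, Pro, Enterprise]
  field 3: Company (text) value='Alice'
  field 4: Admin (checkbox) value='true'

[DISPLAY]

> Address:    [123 Main St                                      ]
  Email:      [123 Main St                                      ]
  Plan:       ( ) Free  (●) Pro  ( ) Enterprise                  
  Company:    [Alice                                            ]
  Admin:      [x]                                                
                                                                 
                                                                 
                                                                 
                                                                 
                                                                 
                                                                 
                                                                 
                                                                 
                                                                 
                                                                 
                                                                 
                                                                 


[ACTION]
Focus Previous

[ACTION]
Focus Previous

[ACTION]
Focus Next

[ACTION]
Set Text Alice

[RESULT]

  Address:    [123 Main St                                      ]
  Email:      [123 Main St                                      ]
  Plan:       ( ) Free  (●) Pro  ( ) Enterprise                  
  Company:    [Alice                                            ]
> Admin:      [x]                                                
                                                                 
                                                                 
                                                                 
                                                                 
                                                                 
                                                                 
                                                                 
                                                                 
                                                                 
                                                                 
                                                                 
                                                                 


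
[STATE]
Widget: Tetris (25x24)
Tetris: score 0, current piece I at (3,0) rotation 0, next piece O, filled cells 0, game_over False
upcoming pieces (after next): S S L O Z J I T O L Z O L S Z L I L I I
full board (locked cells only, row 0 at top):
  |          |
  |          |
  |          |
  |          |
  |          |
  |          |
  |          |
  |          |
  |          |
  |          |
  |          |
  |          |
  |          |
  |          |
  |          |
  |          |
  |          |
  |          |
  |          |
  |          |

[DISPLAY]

   ████   │Next:         
          │▓▓            
          │▓▓            
          │              
          │              
          │              
          │Score:        
          │0             
          │              
          │              
          │              
          │              
          │              
          │              
          │              
          │              
          │              
          │              
          │              
          │              
          │              
          │              
          │              
          │              


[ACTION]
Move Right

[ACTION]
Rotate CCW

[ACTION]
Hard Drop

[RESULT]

    ▓▓    │Next:         
    ▓▓    │ ░░           
          │░░            
          │              
          │              
          │              
          │Score:        
          │0             
          │              
          │              
          │              
          │              
          │              
          │              
          │              
          │              
    █     │              
    █     │              
    █     │              
    █     │              
          │              
          │              
          │              
          │              


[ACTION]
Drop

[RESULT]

          │Next:         
    ▓▓    │ ░░           
    ▓▓    │░░            
          │              
          │              
          │              
          │Score:        
          │0             
          │              
          │              
          │              
          │              
          │              
          │              
          │              
          │              
    █     │              
    █     │              
    █     │              
    █     │              
          │              
          │              
          │              
          │              


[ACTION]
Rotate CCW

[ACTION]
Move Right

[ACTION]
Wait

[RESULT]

          │Next:         
          │ ░░           
     ▓▓   │░░            
     ▓▓   │              
          │              
          │              
          │Score:        
          │0             
          │              
          │              
          │              
          │              
          │              
          │              
          │              
          │              
    █     │              
    █     │              
    █     │              
    █     │              
          │              
          │              
          │              
          │              
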